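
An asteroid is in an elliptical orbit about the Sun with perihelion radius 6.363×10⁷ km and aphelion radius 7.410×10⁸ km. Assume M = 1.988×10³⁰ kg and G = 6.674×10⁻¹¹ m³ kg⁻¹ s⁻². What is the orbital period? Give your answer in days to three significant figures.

μ = GM = 6.674×10⁻¹¹ × 1.988×10³⁰ = 1.327×10²⁰ m³/s².
Semi-major axis a = (r_p + r_a)/2 = (6.3630×10⁷ + 7.4100×10⁸)/2 = 4.0232×10⁸ km = 4.023×10¹¹ m.
By Kepler's third law T = 2π√(a³/μ) = 2π × 2.215×10⁷ = 1.392×10⁸ s.
= 1611 days.

T ≈ 1610 days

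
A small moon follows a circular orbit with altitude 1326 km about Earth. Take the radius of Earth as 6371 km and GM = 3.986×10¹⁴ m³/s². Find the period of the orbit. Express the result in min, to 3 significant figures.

T ≈ 112 min

r = 6371 + 1326 = 7697.0 km = 7.6970×10⁶ m.
Kepler's third law: T = 2π√(r³/μ) = 2π√((7.697×10⁶)³ / 3.986×10¹⁴).
r³/μ = 1.144×10⁶ s², so T = 2π × 1.070×10³ = 6.720×10³ s.
Converting: 6.720×10³ s ÷ 60.00 = 112.0 min.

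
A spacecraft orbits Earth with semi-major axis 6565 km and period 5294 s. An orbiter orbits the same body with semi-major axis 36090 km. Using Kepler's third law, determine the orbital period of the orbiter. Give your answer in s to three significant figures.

Kepler's third law: T² ∝ a³, so T₂ = T₁ (a₂/a₁)^(3/2).
a₂/a₁ = 5.497, (a₂/a₁)^(3/2) = 12.89.
T₂ = 5294 × 12.89 = 68240 s.

T₂ ≈ 68200 s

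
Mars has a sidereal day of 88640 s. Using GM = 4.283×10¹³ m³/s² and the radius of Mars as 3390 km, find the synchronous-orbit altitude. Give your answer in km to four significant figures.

h_sync ≈ 17040 km

A synchronous orbit has period T, so by Kepler's third law a = (μT²/4π²)^(1/3).
μT²/4π² = 4.283×10¹³ × (8.864×10⁴)² / 39.48 = 8.524×10²¹ m³.
a = 2.043×10⁷ m = 20428 km.
Altitude h = a − R = 20428 − 3390 = 17038 km.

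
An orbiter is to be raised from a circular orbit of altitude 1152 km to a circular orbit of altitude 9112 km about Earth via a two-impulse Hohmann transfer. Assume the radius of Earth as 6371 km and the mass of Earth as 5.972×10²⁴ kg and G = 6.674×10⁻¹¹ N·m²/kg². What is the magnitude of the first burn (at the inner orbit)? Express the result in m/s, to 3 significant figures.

Δv ≈ 1170 m/s

μ = GM = 6.674×10⁻¹¹ × 5.972×10²⁴ = 3.986×10¹⁴ m³/s².
r₁ = 6371 + 1152 = 7523.0 km = 7.5230×10⁶ m.
r₂ = 6371 + 9112 = 15483 km = 1.5483×10⁷ m.
Transfer ellipse a_t = (r₁ + r₂)/2 = 1.150×10⁷ m.
At r₁: circular v_c1 = √(μ/r₁) = 7279 m/s; transfer-perigee v_p = √[μ(2/r₁ − 1/a_t)] = 8445 m/s.
Δv₁ = v_p − v_c1 = 1166 m/s.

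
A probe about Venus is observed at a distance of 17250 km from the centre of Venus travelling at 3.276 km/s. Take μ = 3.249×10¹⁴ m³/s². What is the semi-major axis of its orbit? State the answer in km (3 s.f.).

a ≈ 12100 km

r = 1.725×10⁷ m.
Specific orbital energy ε = v²/2 − μ/r = (3276)²/2 − 3.249×10¹⁴/1.725×10⁷ = -1.347×10⁷ J/kg.
Since ε = −μ/(2a), a = −μ/(2ε) = 1.206×10⁷ m = 12061 km.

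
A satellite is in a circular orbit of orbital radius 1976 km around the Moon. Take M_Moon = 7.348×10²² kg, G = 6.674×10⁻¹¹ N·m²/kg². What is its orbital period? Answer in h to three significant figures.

μ = GM = 6.674×10⁻¹¹ × 7.348×10²² = 4.904×10¹² m³/s².
r = 1976 km = 1.976×10⁶ m.
Kepler's third law: T = 2π√(r³/μ) = 2π√((1.976×10⁶)³ / 4.904×10¹²).
r³/μ = 1.573×10⁶ s², so T = 2π × 1.254×10³ = 7.881×10³ s.
Converting: 7.881×10³ s ÷ 3600 = 2.189 h.

T ≈ 2.19 h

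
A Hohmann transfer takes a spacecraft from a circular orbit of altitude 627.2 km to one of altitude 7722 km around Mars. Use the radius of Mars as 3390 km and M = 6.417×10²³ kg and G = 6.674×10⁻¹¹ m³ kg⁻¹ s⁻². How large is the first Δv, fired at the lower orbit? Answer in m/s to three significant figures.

μ = GM = 6.674×10⁻¹¹ × 6.417×10²³ = 4.283×10¹³ m³/s².
r₁ = 3390 + 627.2 = 4017.2 km = 4.0172×10⁶ m.
r₂ = 3390 + 7722 = 11112 km = 1.1112×10⁷ m.
Transfer ellipse a_t = (r₁ + r₂)/2 = 7.565×10⁶ m.
At r₁: circular v_c1 = √(μ/r₁) = 3265 m/s; transfer-periapsis v_p = √[μ(2/r₁ − 1/a_t)] = 3957 m/s.
Δv₁ = v_p − v_c1 = 692.2 m/s.

Δv ≈ 692 m/s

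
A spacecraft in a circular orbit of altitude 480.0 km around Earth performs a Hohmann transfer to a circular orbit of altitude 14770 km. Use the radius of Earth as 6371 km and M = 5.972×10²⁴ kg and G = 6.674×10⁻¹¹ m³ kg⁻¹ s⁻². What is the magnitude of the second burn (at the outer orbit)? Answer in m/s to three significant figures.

Δv ≈ 1300 m/s

μ = GM = 6.674×10⁻¹¹ × 5.972×10²⁴ = 3.986×10¹⁴ m³/s².
r₁ = 6371 + 480.0 = 6851.0 km = 6.8510×10⁶ m.
r₂ = 6371 + 14770 = 21141 km = 2.1141×10⁷ m.
Transfer ellipse a_t = (r₁ + r₂)/2 = 1.400×10⁷ m.
At r₁: circular v_c1 = √(μ/r₁) = 7627 m/s; transfer-perigee v_p = √[μ(2/r₁ − 1/a_t)] = 9374 m/s.
At r₂: circular v_c2 = √(μ/r₂) = 4342 m/s; transfer-apogee v_a = √[μ(2/r₂ − 1/a_t)] = 3038 m/s.
Δv₂ = v_c2 − v_a = 1304 m/s.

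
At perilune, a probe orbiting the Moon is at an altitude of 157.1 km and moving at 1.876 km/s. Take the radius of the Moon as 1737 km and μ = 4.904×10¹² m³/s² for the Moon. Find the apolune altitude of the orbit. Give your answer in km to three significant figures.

apolune altitude ≈ 2280 km

r_p = 1737 + 157.1 = 1894.1 km = 1.894×10⁶ m.
Specific energy ε = v²/2 − μ/r = -8.294×10⁵ J/kg, so a = −μ/(2ε) = 2.956×10⁶ m.
The apsides satisfy r_p + r_a = 2a, so the apolune radius is 2a − r_p = 4.019×10⁶ m = 4018.6 km.
Apolune altitude = 4018.6 − 1737 = 2281.6 km.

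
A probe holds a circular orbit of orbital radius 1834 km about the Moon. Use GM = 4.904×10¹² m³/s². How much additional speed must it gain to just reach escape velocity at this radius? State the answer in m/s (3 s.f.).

Δv ≈ 677 m/s

r = 1834 km = 1.834×10⁶ m.
Circular speed v_c = √(μ/r) = 1635 m/s.
Escape speed v_esc = √(2μ/r) = √2 × v_c = 2313 m/s.
Δv = v_esc − v_c = 677.3 m/s.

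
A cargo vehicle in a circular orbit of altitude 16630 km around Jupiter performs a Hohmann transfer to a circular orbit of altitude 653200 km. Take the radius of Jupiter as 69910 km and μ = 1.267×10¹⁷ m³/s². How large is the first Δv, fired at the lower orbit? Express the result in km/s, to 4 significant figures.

r₁ = 69910 + 16630 = 86540 km = 8.6540×10⁷ m.
r₂ = 69910 + 653200 = 723110 km = 7.2311×10⁸ m.
Transfer ellipse a_t = (r₁ + r₂)/2 = 4.048×10⁸ m.
At r₁: circular v_c1 = √(μ/r₁) = 38260 m/s; transfer-perijove v_p = √[μ(2/r₁ − 1/a_t)] = 51140 m/s.
Δv₁ = v_p − v_c1 = 12880 m/s.
= 12.88 km/s.

Δv ≈ 12.88 km/s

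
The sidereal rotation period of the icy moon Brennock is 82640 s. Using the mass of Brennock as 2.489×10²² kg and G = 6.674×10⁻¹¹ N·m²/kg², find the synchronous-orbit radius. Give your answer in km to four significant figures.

μ = GM = 6.674×10⁻¹¹ × 2.489×10²² = 1.661×10¹² m³/s².
A synchronous orbit has period T, so by Kepler's third law a = (μT²/4π²)^(1/3).
μT²/4π² = 1.661×10¹² × (8.264×10⁴)² / 39.48 = 2.874×10²⁰ m³.
a = 6.599×10⁶ m = 6599.0 km.

r_sync ≈ 6599 km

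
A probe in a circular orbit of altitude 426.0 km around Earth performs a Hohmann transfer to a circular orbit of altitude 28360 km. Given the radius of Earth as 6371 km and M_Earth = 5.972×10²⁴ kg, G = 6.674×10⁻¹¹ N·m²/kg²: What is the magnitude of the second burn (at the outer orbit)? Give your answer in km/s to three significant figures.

μ = GM = 6.674×10⁻¹¹ × 5.972×10²⁴ = 3.986×10¹⁴ m³/s².
r₁ = 6371 + 426.0 = 6797.0 km = 6.7970×10⁶ m.
r₂ = 6371 + 28360 = 34731 km = 3.4731×10⁷ m.
Transfer ellipse a_t = (r₁ + r₂)/2 = 2.076×10⁷ m.
At r₁: circular v_c1 = √(μ/r₁) = 7658 m/s; transfer-perigee v_p = √[μ(2/r₁ − 1/a_t)] = 9904 m/s.
At r₂: circular v_c2 = √(μ/r₂) = 3388 m/s; transfer-apogee v_a = √[μ(2/r₂ − 1/a_t)] = 1938 m/s.
Δv₂ = v_c2 − v_a = 1449 m/s.
= 1.449 km/s.

Δv ≈ 1.45 km/s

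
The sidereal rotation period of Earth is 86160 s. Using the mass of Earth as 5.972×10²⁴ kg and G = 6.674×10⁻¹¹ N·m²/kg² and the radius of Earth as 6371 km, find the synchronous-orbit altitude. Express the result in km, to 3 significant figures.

h_sync ≈ 35800 km

μ = GM = 6.674×10⁻¹¹ × 5.972×10²⁴ = 3.986×10¹⁴ m³/s².
A synchronous orbit has period T, so by Kepler's third law a = (μT²/4π²)^(1/3).
μT²/4π² = 3.986×10¹⁴ × (8.616×10⁴)² / 39.48 = 7.495×10²² m³.
a = 4.216×10⁷ m = 42162 km.
Altitude h = a − R = 42162 − 6371 = 35791 km.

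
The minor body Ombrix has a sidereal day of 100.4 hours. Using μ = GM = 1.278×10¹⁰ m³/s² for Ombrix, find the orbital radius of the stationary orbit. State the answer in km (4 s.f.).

r_sync ≈ 3484 km

T = 100.4 hours = 3.614×10⁵ s.
A synchronous orbit has period T, so by Kepler's third law a = (μT²/4π²)^(1/3).
μT²/4π² = 1.278×10¹⁰ × (3.614×10⁵)² / 39.48 = 4.229×10¹⁹ m³.
a = 3.484×10⁶ m = 3484.0 km.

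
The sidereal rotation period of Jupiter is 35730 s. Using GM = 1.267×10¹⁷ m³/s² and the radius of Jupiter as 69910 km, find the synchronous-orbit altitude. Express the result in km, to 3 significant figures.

A synchronous orbit has period T, so by Kepler's third law a = (μT²/4π²)^(1/3).
μT²/4π² = 1.267×10¹⁷ × (3.573×10⁴)² / 39.48 = 4.097×10²⁴ m³.
a = 1.600×10⁸ m = 1.6002×10⁵ km.
Altitude h = a − R = 1.6002×10⁵ − 69910 = 90105 km.

h_sync ≈ 90100 km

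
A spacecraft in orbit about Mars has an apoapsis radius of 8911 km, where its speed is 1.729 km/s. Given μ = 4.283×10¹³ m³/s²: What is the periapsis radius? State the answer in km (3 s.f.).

r_a = 8.911×10⁶ m.
Specific energy ε = v²/2 − μ/r = -3.312×10⁶ J/kg, so a = −μ/(2ε) = 6.466×10⁶ m.
The apsides satisfy r_p + r_a = 2a, so the periapsis radius is 2a − r_a = 4.022×10⁶ m = 4021.9 km.

periapsis radius ≈ 4020 km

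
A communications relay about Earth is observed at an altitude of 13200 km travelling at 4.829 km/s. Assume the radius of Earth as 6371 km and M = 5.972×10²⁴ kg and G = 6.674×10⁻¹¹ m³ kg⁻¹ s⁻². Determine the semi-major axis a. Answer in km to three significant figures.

μ = GM = 6.674×10⁻¹¹ × 5.972×10²⁴ = 3.986×10¹⁴ m³/s².
r = 6371 + 13200 = 19571 km = 1.957×10⁷ m.
Vis-viva rearranged: 1/a = 2/r − v²/μ = 1.022×10⁻⁷ − 5.851×10⁻⁸ = 4.368×10⁻⁸ m⁻¹.
a = 2.289×10⁷ m = 22891 km.

a ≈ 22900 km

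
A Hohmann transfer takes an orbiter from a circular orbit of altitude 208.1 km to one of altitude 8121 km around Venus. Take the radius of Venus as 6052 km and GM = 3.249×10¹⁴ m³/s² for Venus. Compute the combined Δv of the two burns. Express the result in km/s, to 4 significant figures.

r₁ = 6052 + 208.1 = 6260.1 km = 6.2601×10⁶ m.
r₂ = 6052 + 8121 = 14173 km = 1.4173×10⁷ m.
Transfer ellipse a_t = (r₁ + r₂)/2 = 1.022×10⁷ m.
At r₁: circular v_c1 = √(μ/r₁) = 7204 m/s; transfer-periapsis v_p = √[μ(2/r₁ − 1/a_t)] = 8485 m/s.
Δv₁ = v_p − v_c1 = 1281 m/s.
At r₂: circular v_c2 = √(μ/r₂) = 4788 m/s; transfer-apoapsis v_a = √[μ(2/r₂ − 1/a_t)] = 3748 m/s.
Δv₂ = v_c2 − v_a = 1040 m/s.
Total Δv = Δv₁ + Δv₂ = 2321 m/s = 2.321 km/s.

Δv_total ≈ 2.321 km/s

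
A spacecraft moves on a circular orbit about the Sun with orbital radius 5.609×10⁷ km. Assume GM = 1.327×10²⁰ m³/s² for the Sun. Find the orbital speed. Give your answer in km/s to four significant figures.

r = 5.609×10⁷ km = 5.609×10¹⁰ m.
For a circular orbit v = √(μ/r) = √(1.327×10²⁰ / 5.609×10¹⁰) = √(2.366×10⁹) = 48640 m/s.
That is 48.64 km/s.

v ≈ 48.64 km/s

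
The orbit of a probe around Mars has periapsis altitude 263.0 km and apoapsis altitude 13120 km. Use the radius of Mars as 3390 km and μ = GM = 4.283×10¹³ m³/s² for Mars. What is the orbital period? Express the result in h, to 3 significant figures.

T ≈ 8.54 h

r_p = 3390 + 263.0 = 3653.0 km = 3.6530×10⁶ m.
r_a = 3390 + 13120 = 16510 km = 1.6510×10⁷ m.
Semi-major axis a = (r_p + r_a)/2 = (3653.0 + 16510)/2 = 10082 km = 1.008×10⁷ m.
By Kepler's third law T = 2π√(a³/μ) = 2π × 4.891×10³ = 3.073×10⁴ s.
= 8.537 h.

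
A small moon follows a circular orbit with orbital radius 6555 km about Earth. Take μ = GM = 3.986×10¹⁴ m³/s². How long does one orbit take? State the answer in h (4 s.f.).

T ≈ 1.467 h

r = 6555 km = 6.555×10⁶ m.
Kepler's third law: T = 2π√(r³/μ) = 2π√((6.555×10⁶)³ / 3.986×10¹⁴).
r³/μ = 7.066×10⁵ s², so T = 2π × 8.406×10² = 5.282×10³ s.
Converting: 5.282×10³ s ÷ 3600 = 1.467 h.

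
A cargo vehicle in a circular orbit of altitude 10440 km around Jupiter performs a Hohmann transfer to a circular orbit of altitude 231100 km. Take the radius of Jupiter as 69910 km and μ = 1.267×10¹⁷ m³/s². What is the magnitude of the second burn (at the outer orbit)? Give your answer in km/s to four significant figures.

r₁ = 69910 + 10440 = 80350 km = 8.0350×10⁷ m.
r₂ = 69910 + 231100 = 301010 km = 3.0101×10⁸ m.
Transfer ellipse a_t = (r₁ + r₂)/2 = 1.907×10⁸ m.
At r₁: circular v_c1 = √(μ/r₁) = 39710 m/s; transfer-perijove v_p = √[μ(2/r₁ − 1/a_t)] = 49890 m/s.
At r₂: circular v_c2 = √(μ/r₂) = 20520 m/s; transfer-apojove v_a = √[μ(2/r₂ − 1/a_t)] = 13320 m/s.
Δv₂ = v_c2 − v_a = 7198 m/s.
= 7.198 km/s.

Δv ≈ 7.198 km/s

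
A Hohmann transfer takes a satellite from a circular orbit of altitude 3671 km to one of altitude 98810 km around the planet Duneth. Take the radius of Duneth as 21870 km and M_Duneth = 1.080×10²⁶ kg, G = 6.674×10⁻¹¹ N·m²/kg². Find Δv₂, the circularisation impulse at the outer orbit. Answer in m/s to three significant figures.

Δv ≈ 3160 m/s

μ = GM = 6.674×10⁻¹¹ × 1.080×10²⁶ = 7.208×10¹⁵ m³/s².
r₁ = 21870 + 3671 = 25541 km = 2.5541×10⁷ m.
r₂ = 21870 + 98810 = 120680 km = 1.2068×10⁸ m.
Transfer ellipse a_t = (r₁ + r₂)/2 = 7.311×10⁷ m.
At r₁: circular v_c1 = √(μ/r₁) = 16800 m/s; transfer-periapsis v_p = √[μ(2/r₁ − 1/a_t)] = 21580 m/s.
At r₂: circular v_c2 = √(μ/r₂) = 7728 m/s; transfer-apoapsis v_a = √[μ(2/r₂ − 1/a_t)] = 4568 m/s.
Δv₂ = v_c2 − v_a = 3160 m/s.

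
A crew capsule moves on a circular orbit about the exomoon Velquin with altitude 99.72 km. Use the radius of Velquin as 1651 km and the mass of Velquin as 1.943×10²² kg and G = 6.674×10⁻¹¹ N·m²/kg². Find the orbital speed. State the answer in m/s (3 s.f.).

v ≈ 861 m/s

μ = GM = 6.674×10⁻¹¹ × 1.943×10²² = 1.297×10¹² m³/s².
r = 1651 + 99.72 = 1750.7 km = 1.7507×10⁶ m.
For a circular orbit v = √(μ/r) = √(1.297×10¹² / 1.751×10⁶) = √(7.407×10⁵) = 860.6 m/s.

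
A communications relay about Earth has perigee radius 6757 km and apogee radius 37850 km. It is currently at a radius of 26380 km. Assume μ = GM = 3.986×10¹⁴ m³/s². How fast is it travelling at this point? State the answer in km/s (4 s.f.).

v ≈ 3.514 km/s

Semi-major axis a = (r_p + r_a)/2 = 22304 km = 2.230×10⁷ m.
Vis-viva: v² = μ(2/r − 1/a) = 3.986×10¹⁴ × (7.582×10⁻⁸ − 4.484×10⁻⁸) = 1.235×10⁷ m²/s².
v = 3514 m/s = 3.514 km/s.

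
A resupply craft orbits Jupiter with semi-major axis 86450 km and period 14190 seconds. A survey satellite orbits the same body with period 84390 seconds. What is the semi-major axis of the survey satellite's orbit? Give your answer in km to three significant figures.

Kepler's third law: a³ ∝ T², so a₂ = a₁ (T₂/T₁)^(2/3).
T₂/T₁ = 5.947, (T₂/T₁)^(2/3) = 3.283.
a₂ = 86450 × 3.283 = 2.838×10⁵ km.

a₂ ≈ 2.84×10⁵ km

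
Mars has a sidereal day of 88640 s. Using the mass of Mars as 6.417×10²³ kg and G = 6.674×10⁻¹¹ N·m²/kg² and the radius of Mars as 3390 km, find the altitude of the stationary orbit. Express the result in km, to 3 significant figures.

h_sync ≈ 17000 km

μ = GM = 6.674×10⁻¹¹ × 6.417×10²³ = 4.283×10¹³ m³/s².
A synchronous orbit has period T, so by Kepler's third law a = (μT²/4π²)^(1/3).
μT²/4π² = 4.283×10¹³ × (8.864×10⁴)² / 39.48 = 8.524×10²¹ m³.
a = 2.043×10⁷ m = 20427 km.
Altitude h = a − R = 20427 − 3390 = 17037 km.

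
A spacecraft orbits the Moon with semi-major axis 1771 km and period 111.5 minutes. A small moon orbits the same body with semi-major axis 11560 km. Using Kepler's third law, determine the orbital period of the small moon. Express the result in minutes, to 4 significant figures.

Kepler's third law: T² ∝ a³, so T₂ = T₁ (a₂/a₁)^(3/2).
a₂/a₁ = 6.527, (a₂/a₁)^(3/2) = 16.68.
T₂ = 111.5 × 16.68 = 1859 minutes.

T₂ ≈ 1859 minutes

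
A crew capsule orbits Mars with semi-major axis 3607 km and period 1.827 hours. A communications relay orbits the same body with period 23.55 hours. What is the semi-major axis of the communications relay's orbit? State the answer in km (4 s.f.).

a₂ ≈ 19830 km

Kepler's third law: a³ ∝ T², so a₂ = a₁ (T₂/T₁)^(2/3).
T₂/T₁ = 12.89, (T₂/T₁)^(2/3) = 5.498.
a₂ = 3607 × 5.498 = 19830 km.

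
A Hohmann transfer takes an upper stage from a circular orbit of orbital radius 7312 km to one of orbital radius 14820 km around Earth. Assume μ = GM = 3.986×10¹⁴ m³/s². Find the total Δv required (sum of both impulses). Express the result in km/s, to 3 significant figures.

r₁ = 7312 km = 7.312×10⁶ m.
r₂ = 14820 km = 1.482×10⁷ m.
Transfer ellipse a_t = (r₁ + r₂)/2 = 1.107×10⁷ m.
At r₁: circular v_c1 = √(μ/r₁) = 7383 m/s; transfer-perigee v_p = √[μ(2/r₁ − 1/a_t)] = 8544 m/s.
Δv₁ = v_p − v_c1 = 1161 m/s.
At r₂: circular v_c2 = √(μ/r₂) = 5186 m/s; transfer-apogee v_a = √[μ(2/r₂ − 1/a_t)] = 4216 m/s.
Δv₂ = v_c2 − v_a = 970.5 m/s.
Total Δv = Δv₁ + Δv₂ = 2132 m/s = 2.132 km/s.

Δv_total ≈ 2.13 km/s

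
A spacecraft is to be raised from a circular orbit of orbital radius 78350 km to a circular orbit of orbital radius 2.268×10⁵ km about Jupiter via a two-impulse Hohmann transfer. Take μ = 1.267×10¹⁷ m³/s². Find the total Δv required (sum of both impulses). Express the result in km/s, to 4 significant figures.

r₁ = 78350 km = 7.835×10⁷ m.
r₂ = 2.268×10⁵ km = 2.268×10⁸ m.
Transfer ellipse a_t = (r₁ + r₂)/2 = 1.526×10⁸ m.
At r₁: circular v_c1 = √(μ/r₁) = 40210 m/s; transfer-perijove v_p = √[μ(2/r₁ − 1/a_t)] = 49030 m/s.
Δv₁ = v_p − v_c1 = 8815 m/s.
At r₂: circular v_c2 = √(μ/r₂) = 23640 m/s; transfer-apojove v_a = √[μ(2/r₂ − 1/a_t)] = 16940 m/s.
Δv₂ = v_c2 − v_a = 6698 m/s.
Total Δv = Δv₁ + Δv₂ = 15510 m/s = 15.51 km/s.

Δv_total ≈ 15.51 km/s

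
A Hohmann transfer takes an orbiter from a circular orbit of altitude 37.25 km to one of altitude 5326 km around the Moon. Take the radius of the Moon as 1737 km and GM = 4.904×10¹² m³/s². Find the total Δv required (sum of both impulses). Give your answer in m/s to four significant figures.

Δv_total ≈ 744.7 m/s

r₁ = 1737 + 37.25 = 1774.2 km = 1.7742×10⁶ m.
r₂ = 1737 + 5326 = 7063.0 km = 7.0630×10⁶ m.
Transfer ellipse a_t = (r₁ + r₂)/2 = 4.419×10⁶ m.
At r₁: circular v_c1 = √(μ/r₁) = 1663 m/s; transfer-perilune v_p = √[μ(2/r₁ − 1/a_t)] = 2102 m/s.
Δv₁ = v_p − v_c1 = 439.4 m/s.
At r₂: circular v_c2 = √(μ/r₂) = 833.3 m/s; transfer-apolune v_a = √[μ(2/r₂ − 1/a_t)] = 528.0 m/s.
Δv₂ = v_c2 − v_a = 305.2 m/s.
Total Δv = Δv₁ + Δv₂ = 744.7 m/s.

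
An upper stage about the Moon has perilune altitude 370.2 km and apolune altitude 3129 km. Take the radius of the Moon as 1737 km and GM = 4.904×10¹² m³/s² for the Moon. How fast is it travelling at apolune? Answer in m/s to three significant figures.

v ≈ 780 m/s

r_p = 1737 + 370.2 = 2107.2 km = 2.1072×10⁶ m.
r_a = 1737 + 3129 = 4866.0 km = 4.8660×10⁶ m.
Semi-major axis a = (r_p + r_a)/2 = 3486.6 km = 3.487×10⁶ m.
Vis-viva: v² = μ(2/r − 1/a) = 4.904×10¹² × (4.110×10⁻⁷ − 2.868×10⁻⁷) = 6.091×10⁵ m²/s².
v = 780.4 m/s.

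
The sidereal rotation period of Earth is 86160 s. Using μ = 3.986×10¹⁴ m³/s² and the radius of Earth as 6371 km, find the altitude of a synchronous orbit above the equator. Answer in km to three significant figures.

h_sync ≈ 35800 km

A synchronous orbit has period T, so by Kepler's third law a = (μT²/4π²)^(1/3).
μT²/4π² = 3.986×10¹⁴ × (8.616×10⁴)² / 39.48 = 7.495×10²² m³.
a = 4.216×10⁷ m = 42163 km.
Altitude h = a − R = 42163 − 6371 = 35792 km.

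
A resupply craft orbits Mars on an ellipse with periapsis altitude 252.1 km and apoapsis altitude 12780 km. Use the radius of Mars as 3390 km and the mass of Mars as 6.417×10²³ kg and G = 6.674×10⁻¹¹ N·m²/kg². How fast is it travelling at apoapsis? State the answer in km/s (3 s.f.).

v ≈ 0.987 km/s

μ = GM = 6.674×10⁻¹¹ × 6.417×10²³ = 4.283×10¹³ m³/s².
r_p = 3390 + 252.1 = 3642.1 km = 3.6421×10⁶ m.
r_a = 3390 + 12780 = 16170 km = 1.6170×10⁷ m.
Semi-major axis a = (r_p + r_a)/2 = 9906.0 km = 9.906×10⁶ m.
Vis-viva: v² = μ(2/r − 1/a) = 4.283×10¹³ × (1.237×10⁻⁷ − 1.009×10⁻⁷) = 9.738×10⁵ m²/s².
v = 986.8 m/s = 0.9868 km/s.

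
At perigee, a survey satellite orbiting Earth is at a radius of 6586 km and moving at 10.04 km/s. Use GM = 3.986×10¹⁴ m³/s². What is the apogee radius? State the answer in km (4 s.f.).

r_p = 6.586×10⁶ m.
Specific energy ε = v²/2 − μ/r = -1.012×10⁷ J/kg, so a = −μ/(2ε) = 1.969×10⁷ m.
The apsides satisfy r_p + r_a = 2a, so the apogee radius is 2a − r_p = 3.280×10⁷ m = 32795 km.

apogee radius ≈ 32800 km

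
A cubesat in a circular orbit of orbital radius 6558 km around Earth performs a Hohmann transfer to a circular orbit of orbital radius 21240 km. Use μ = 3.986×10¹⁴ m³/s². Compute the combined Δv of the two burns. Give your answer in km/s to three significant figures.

Δv_total ≈ 3.20 km/s

r₁ = 6558 km = 6.558×10⁶ m.
r₂ = 21240 km = 2.124×10⁷ m.
Transfer ellipse a_t = (r₁ + r₂)/2 = 1.390×10⁷ m.
At r₁: circular v_c1 = √(μ/r₁) = 7796 m/s; transfer-perigee v_p = √[μ(2/r₁ − 1/a_t)] = 9638 m/s.
Δv₁ = v_p − v_c1 = 1841 m/s.
At r₂: circular v_c2 = √(μ/r₂) = 4332 m/s; transfer-apogee v_a = √[μ(2/r₂ − 1/a_t)] = 2976 m/s.
Δv₂ = v_c2 − v_a = 1356 m/s.
Total Δv = Δv₁ + Δv₂ = 3198 m/s = 3.198 km/s.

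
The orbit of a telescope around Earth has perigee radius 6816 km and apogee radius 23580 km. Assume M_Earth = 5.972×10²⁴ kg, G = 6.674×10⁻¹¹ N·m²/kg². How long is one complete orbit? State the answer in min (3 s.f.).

T ≈ 311 min

μ = GM = 6.674×10⁻¹¹ × 5.972×10²⁴ = 3.986×10¹⁴ m³/s².
Semi-major axis a = (r_p + r_a)/2 = (6816.0 + 23580)/2 = 15198 km = 1.520×10⁷ m.
By Kepler's third law T = 2π√(a³/μ) = 2π × 2.968×10³ = 1.865×10⁴ s.
= 310.8 min.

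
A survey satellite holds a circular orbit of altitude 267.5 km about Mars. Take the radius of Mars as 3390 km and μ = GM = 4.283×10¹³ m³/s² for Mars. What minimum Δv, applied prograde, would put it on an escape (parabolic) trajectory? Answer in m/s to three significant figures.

Δv ≈ 1420 m/s

r = 3390 + 267.5 = 3657.5 km = 3.6575×10⁶ m.
Circular speed v_c = √(μ/r) = 3422 m/s.
Escape speed v_esc = √(2μ/r) = √2 × v_c = 4839 m/s.
Δv = v_esc − v_c = 1417 m/s.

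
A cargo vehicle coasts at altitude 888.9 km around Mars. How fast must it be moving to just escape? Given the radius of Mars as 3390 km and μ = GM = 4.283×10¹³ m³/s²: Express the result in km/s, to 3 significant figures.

v_esc ≈ 4.47 km/s

r = 3390 + 888.9 = 4278.9 km = 4.2789×10⁶ m.
Escape speed v_esc = √(2μ/r) = √(2 × 4.283×10¹³ / 4.279×10⁶) = √(2.002×10⁷) = 4474 m/s.
= 4.474 km/s.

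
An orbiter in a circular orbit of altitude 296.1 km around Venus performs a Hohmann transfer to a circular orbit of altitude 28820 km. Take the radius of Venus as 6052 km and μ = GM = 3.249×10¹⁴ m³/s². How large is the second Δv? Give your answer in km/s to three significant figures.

Δv ≈ 1.36 km/s

r₁ = 6052 + 296.1 = 6348.1 km = 6.3481×10⁶ m.
r₂ = 6052 + 28820 = 34872 km = 3.4872×10⁷ m.
Transfer ellipse a_t = (r₁ + r₂)/2 = 2.061×10⁷ m.
At r₁: circular v_c1 = √(μ/r₁) = 7154 m/s; transfer-periapsis v_p = √[μ(2/r₁ − 1/a_t)] = 9306 m/s.
At r₂: circular v_c2 = √(μ/r₂) = 3052 m/s; transfer-apoapsis v_a = √[μ(2/r₂ − 1/a_t)] = 1694 m/s.
Δv₂ = v_c2 − v_a = 1358 m/s.
= 1.358 km/s.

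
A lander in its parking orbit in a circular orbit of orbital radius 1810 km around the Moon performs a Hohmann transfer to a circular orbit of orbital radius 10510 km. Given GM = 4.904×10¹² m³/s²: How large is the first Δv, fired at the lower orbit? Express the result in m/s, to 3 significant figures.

Δv ≈ 504 m/s

r₁ = 1810 km = 1.810×10⁶ m.
r₂ = 10510 km = 1.051×10⁷ m.
Transfer ellipse a_t = (r₁ + r₂)/2 = 6.160×10⁶ m.
At r₁: circular v_c1 = √(μ/r₁) = 1646 m/s; transfer-perilune v_p = √[μ(2/r₁ − 1/a_t)] = 2150 m/s.
Δv₁ = v_p − v_c1 = 504.0 m/s.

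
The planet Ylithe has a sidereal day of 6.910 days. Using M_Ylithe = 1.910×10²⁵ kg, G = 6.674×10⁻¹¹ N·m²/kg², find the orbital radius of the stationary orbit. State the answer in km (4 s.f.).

μ = GM = 6.674×10⁻¹¹ × 1.910×10²⁵ = 1.275×10¹⁵ m³/s².
T = 6.910 days = 5.970×10⁵ s.
A synchronous orbit has period T, so by Kepler's third law a = (μT²/4π²)^(1/3).
μT²/4π² = 1.275×10¹⁵ × (5.970×10⁵)² / 39.48 = 1.151×10²⁵ m³.
a = 2.258×10⁸ m = 2.2578×10⁵ km.

r_sync ≈ 2.258×10⁵ km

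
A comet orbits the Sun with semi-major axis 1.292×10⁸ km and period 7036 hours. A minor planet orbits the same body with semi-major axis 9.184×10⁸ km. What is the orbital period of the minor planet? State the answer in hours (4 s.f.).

Kepler's third law: T² ∝ a³, so T₂ = T₁ (a₂/a₁)^(3/2).
a₂/a₁ = 7.108, (a₂/a₁)^(3/2) = 18.95.
T₂ = 7036 × 18.95 = 1.333×10⁵ hours.

T₂ ≈ 1.333×10⁵ hours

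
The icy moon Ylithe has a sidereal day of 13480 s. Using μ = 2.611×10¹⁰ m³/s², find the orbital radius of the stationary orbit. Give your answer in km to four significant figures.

r_sync ≈ 493.5 km

A synchronous orbit has period T, so by Kepler's third law a = (μT²/4π²)^(1/3).
μT²/4π² = 2.611×10¹⁰ × (1.348×10⁴)² / 39.48 = 1.202×10¹⁷ m³.
a = 4.935×10⁵ m = 493.49 km.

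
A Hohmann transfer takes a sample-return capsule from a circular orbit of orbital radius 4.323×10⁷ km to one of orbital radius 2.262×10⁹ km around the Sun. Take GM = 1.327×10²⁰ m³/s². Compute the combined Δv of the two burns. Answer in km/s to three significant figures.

Δv_total ≈ 28.4 km/s

r₁ = 4.323×10⁷ km = 4.323×10¹⁰ m.
r₂ = 2.262×10⁹ km = 2.262×10¹² m.
Transfer ellipse a_t = (r₁ + r₂)/2 = 1.153×10¹² m.
At r₁: circular v_c1 = √(μ/r₁) = 55400 m/s; transfer-perihelion v_p = √[μ(2/r₁ − 1/a_t)] = 77620 m/s.
Δv₁ = v_p − v_c1 = 22210 m/s.
At r₂: circular v_c2 = √(μ/r₂) = 7659 m/s; transfer-aphelion v_a = √[μ(2/r₂ − 1/a_t)] = 1483 m/s.
Δv₂ = v_c2 − v_a = 6176 m/s.
Total Δv = Δv₁ + Δv₂ = 28390 m/s = 28.39 km/s.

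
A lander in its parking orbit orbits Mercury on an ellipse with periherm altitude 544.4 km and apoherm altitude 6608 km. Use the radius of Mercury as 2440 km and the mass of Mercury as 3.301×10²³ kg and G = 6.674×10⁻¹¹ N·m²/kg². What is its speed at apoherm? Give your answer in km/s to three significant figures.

v ≈ 1.10 km/s

μ = GM = 6.674×10⁻¹¹ × 3.301×10²³ = 2.203×10¹³ m³/s².
r_p = 2440 + 544.4 = 2984.4 km = 2.9844×10⁶ m.
r_a = 2440 + 6608 = 9048.0 km = 9.0480×10⁶ m.
Semi-major axis a = (r_p + r_a)/2 = 6016.2 km = 6.016×10⁶ m.
Vis-viva: v² = μ(2/r − 1/a) = 2.203×10¹³ × (2.210×10⁻⁷ − 1.662×10⁻⁷) = 1.208×10⁶ m²/s².
v = 1099 m/s = 1.099 km/s.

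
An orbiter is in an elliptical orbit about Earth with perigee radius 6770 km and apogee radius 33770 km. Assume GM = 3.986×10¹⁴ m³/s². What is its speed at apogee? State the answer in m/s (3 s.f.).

Semi-major axis a = (r_p + r_a)/2 = 20270 km = 2.027×10⁷ m.
Vis-viva: v² = μ(2/r − 1/a) = 3.986×10¹⁴ × (5.922×10⁻⁸ − 4.933×10⁻⁸) = 3.942×10⁶ m²/s².
v = 1986 m/s.

v ≈ 1990 m/s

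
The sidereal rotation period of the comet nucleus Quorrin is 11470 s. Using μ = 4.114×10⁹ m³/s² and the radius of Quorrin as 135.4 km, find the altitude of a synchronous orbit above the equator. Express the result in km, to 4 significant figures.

A synchronous orbit has period T, so by Kepler's third law a = (μT²/4π²)^(1/3).
μT²/4π² = 4.114×10⁹ × (1.147×10⁴)² / 39.48 = 1.371×10¹⁶ m³.
a = 2.393×10⁵ m = 239.34 km.
Altitude h = a − R = 239.34 − 135.4 = 103.94 km.

h_sync ≈ 103.9 km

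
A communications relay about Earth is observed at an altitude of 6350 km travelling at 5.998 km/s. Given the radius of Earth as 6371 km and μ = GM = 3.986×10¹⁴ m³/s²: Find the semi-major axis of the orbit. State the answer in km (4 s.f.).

r = 6371 + 6350 = 12721 km = 1.272×10⁷ m.
Specific orbital energy ε = v²/2 − μ/r = (5998)²/2 − 3.986×10¹⁴/1.272×10⁷ = -1.335×10⁷ J/kg.
Since ε = −μ/(2a), a = −μ/(2ε) = 1.493×10⁷ m = 14933 km.

a ≈ 14930 km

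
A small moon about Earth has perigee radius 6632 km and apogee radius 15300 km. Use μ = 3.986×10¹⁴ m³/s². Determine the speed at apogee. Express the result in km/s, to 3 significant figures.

Semi-major axis a = (r_p + r_a)/2 = 10966 km = 1.097×10⁷ m.
Vis-viva: v² = μ(2/r − 1/a) = 3.986×10¹⁴ × (1.307×10⁻⁷ − 9.119×10⁻⁸) = 1.576×10⁷ m²/s².
v = 3969 m/s = 3.969 km/s.

v ≈ 3.97 km/s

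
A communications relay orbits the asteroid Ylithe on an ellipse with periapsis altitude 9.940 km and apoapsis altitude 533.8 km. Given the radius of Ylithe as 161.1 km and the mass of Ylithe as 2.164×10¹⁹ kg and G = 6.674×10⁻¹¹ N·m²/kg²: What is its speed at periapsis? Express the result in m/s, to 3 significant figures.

μ = GM = 6.674×10⁻¹¹ × 2.164×10¹⁹ = 1.444×10⁹ m³/s².
r_p = 161.1 + 9.940 = 171.04 km = 1.7104×10⁵ m.
r_a = 161.1 + 533.8 = 694.90 km = 6.9490×10⁵ m.
Semi-major axis a = (r_p + r_a)/2 = 432.97 km = 4.330×10⁵ m.
Vis-viva: v² = μ(2/r − 1/a) = 1.444×10⁹ × (1.169×10⁻⁵ − 2.310×10⁻⁶) = 1.355×10⁴ m²/s².
v = 116.4 m/s.

v ≈ 116 m/s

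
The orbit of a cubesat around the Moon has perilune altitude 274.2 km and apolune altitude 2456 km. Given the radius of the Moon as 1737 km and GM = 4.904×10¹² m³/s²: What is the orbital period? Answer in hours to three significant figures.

r_p = 1737 + 274.2 = 2011.2 km = 2.0112×10⁶ m.
r_a = 1737 + 2456 = 4193.0 km = 4.1930×10⁶ m.
Semi-major axis a = (r_p + r_a)/2 = (2011.2 + 4193.0)/2 = 3102.1 km = 3.102×10⁶ m.
By Kepler's third law T = 2π√(a³/μ) = 2π × 2.467×10³ = 1.550×10⁴ s.
= 4.306 hours.

T ≈ 4.31 hours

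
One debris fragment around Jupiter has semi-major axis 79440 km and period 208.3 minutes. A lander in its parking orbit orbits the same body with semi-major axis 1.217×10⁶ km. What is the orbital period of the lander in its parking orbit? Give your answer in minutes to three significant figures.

T₂ ≈ 12500 minutes

Kepler's third law: T² ∝ a³, so T₂ = T₁ (a₂/a₁)^(3/2).
a₂/a₁ = 15.32, (a₂/a₁)^(3/2) = 59.96.
T₂ = 208.3 × 59.96 = 12490 minutes.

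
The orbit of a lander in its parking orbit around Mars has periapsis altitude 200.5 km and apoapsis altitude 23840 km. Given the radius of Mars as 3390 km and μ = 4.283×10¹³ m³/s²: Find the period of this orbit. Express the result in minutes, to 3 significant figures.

r_p = 3390 + 200.5 = 3590.5 km = 3.5905×10⁶ m.
r_a = 3390 + 23840 = 27230 km = 2.7230×10⁷ m.
Semi-major axis a = (r_p + r_a)/2 = (3590.5 + 27230)/2 = 15410 km = 1.541×10⁷ m.
By Kepler's third law T = 2π√(a³/μ) = 2π × 9.244×10³ = 5.808×10⁴ s.
= 968.0 minutes.

T ≈ 968 minutes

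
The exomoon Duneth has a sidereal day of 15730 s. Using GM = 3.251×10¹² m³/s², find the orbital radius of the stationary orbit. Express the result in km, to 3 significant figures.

A synchronous orbit has period T, so by Kepler's third law a = (μT²/4π²)^(1/3).
μT²/4π² = 3.251×10¹² × (1.573×10⁴)² / 39.48 = 2.038×10¹⁹ m³.
a = 2.731×10⁶ m = 2731.3 km.

r_sync ≈ 2730 km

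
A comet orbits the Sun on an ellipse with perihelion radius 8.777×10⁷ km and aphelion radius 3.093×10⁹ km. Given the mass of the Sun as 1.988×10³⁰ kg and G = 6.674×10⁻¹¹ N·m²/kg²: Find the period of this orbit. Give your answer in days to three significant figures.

μ = GM = 6.674×10⁻¹¹ × 1.988×10³⁰ = 1.327×10²⁰ m³/s².
Semi-major axis a = (r_p + r_a)/2 = (8.7770×10⁷ + 3.0930×10⁹)/2 = 1.5904×10⁹ km = 1.590×10¹² m.
By Kepler's third law T = 2π√(a³/μ) = 2π × 1.741×10⁸ = 1.094×10⁹ s.
= 12660 days.

T ≈ 12700 days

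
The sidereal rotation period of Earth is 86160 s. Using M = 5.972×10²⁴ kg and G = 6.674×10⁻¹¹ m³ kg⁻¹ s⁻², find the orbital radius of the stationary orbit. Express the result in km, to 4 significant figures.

r_sync ≈ 42160 km

μ = GM = 6.674×10⁻¹¹ × 5.972×10²⁴ = 3.986×10¹⁴ m³/s².
A synchronous orbit has period T, so by Kepler's third law a = (μT²/4π²)^(1/3).
μT²/4π² = 3.986×10¹⁴ × (8.616×10⁴)² / 39.48 = 7.495×10²² m³.
a = 4.216×10⁷ m = 42162 km.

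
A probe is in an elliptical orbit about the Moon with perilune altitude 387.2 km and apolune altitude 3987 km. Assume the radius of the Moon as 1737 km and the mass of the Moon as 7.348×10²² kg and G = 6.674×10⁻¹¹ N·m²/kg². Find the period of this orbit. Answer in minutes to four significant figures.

T ≈ 367.6 minutes

μ = GM = 6.674×10⁻¹¹ × 7.348×10²² = 4.904×10¹² m³/s².
r_p = 1737 + 387.2 = 2124.2 km = 2.1242×10⁶ m.
r_a = 1737 + 3987 = 5724.0 km = 5.7240×10⁶ m.
Semi-major axis a = (r_p + r_a)/2 = (2124.2 + 5724.0)/2 = 3924.1 km = 3.924×10⁶ m.
By Kepler's third law T = 2π√(a³/μ) = 2π × 3.510×10³ = 2.206×10⁴ s.
= 367.6 minutes.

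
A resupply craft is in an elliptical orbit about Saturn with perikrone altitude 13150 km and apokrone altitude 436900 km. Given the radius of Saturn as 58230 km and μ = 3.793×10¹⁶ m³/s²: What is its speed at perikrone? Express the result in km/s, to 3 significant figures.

v ≈ 30.5 km/s

r_p = 58230 + 13150 = 71380 km = 7.1380×10⁷ m.
r_a = 58230 + 436900 = 495130 km = 4.9513×10⁸ m.
Semi-major axis a = (r_p + r_a)/2 = 2.8326×10⁵ km = 2.833×10⁸ m.
Vis-viva: v² = μ(2/r − 1/a) = 3.793×10¹⁶ × (2.802×10⁻⁸ − 3.530×10⁻⁹) = 9.289×10⁸ m²/s².
v = 30480 m/s = 30.48 km/s.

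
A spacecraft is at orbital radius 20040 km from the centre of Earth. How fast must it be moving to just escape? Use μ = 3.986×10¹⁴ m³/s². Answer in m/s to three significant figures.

r = 20040 km = 2.004×10⁷ m.
Escape speed v_esc = √(2μ/r) = √(2 × 3.986×10¹⁴ / 2.004×10⁷) = √(3.978×10⁷) = 6307 m/s.

v_esc ≈ 6310 m/s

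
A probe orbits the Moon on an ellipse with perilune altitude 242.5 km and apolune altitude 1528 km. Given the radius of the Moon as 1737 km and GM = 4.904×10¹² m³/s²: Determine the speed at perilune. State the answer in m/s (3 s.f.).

r_p = 1737 + 242.5 = 1979.5 km = 1.9795×10⁶ m.
r_a = 1737 + 1528 = 3265.0 km = 3.2650×10⁶ m.
Semi-major axis a = (r_p + r_a)/2 = 2622.2 km = 2.622×10⁶ m.
Vis-viva: v² = μ(2/r − 1/a) = 4.904×10¹² × (1.010×10⁻⁶ − 3.814×10⁻⁷) = 3.085×10⁶ m²/s².
v = 1756 m/s.

v ≈ 1760 m/s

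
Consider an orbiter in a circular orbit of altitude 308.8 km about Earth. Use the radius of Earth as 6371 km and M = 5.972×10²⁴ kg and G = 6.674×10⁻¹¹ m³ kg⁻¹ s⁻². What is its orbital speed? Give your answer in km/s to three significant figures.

μ = GM = 6.674×10⁻¹¹ × 5.972×10²⁴ = 3.986×10¹⁴ m³/s².
r = 6371 + 308.8 = 6679.8 km = 6.6798×10⁶ m.
For a circular orbit v = √(μ/r) = √(3.986×10¹⁴ / 6.680×10⁶) = √(5.967×10⁷) = 7725 m/s.
That is 7.725 km/s.

v ≈ 7.72 km/s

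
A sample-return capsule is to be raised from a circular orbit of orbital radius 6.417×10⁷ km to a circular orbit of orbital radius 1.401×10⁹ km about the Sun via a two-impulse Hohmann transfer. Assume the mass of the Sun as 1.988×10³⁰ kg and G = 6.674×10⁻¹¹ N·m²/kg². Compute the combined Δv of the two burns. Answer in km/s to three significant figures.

μ = GM = 6.674×10⁻¹¹ × 1.988×10³⁰ = 1.327×10²⁰ m³/s².
r₁ = 6.417×10⁷ km = 6.417×10¹⁰ m.
r₂ = 1.401×10⁹ km = 1.401×10¹² m.
Transfer ellipse a_t = (r₁ + r₂)/2 = 7.326×10¹¹ m.
At r₁: circular v_c1 = √(μ/r₁) = 45470 m/s; transfer-perihelion v_p = √[μ(2/r₁ − 1/a_t)] = 62880 m/s.
Δv₁ = v_p − v_c1 = 17410 m/s.
At r₂: circular v_c2 = √(μ/r₂) = 9732 m/s; transfer-aphelion v_a = √[μ(2/r₂ − 1/a_t)] = 2880 m/s.
Δv₂ = v_c2 − v_a = 6851 m/s.
Total Δv = Δv₁ + Δv₂ = 24260 m/s = 24.26 km/s.

Δv_total ≈ 24.3 km/s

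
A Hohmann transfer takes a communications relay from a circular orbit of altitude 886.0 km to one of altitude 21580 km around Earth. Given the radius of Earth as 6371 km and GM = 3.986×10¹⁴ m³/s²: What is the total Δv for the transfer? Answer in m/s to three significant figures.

r₁ = 6371 + 886.0 = 7257.0 km = 7.2570×10⁶ m.
r₂ = 6371 + 21580 = 27951 km = 2.7951×10⁷ m.
Transfer ellipse a_t = (r₁ + r₂)/2 = 1.760×10⁷ m.
At r₁: circular v_c1 = √(μ/r₁) = 7411 m/s; transfer-perigee v_p = √[μ(2/r₁ − 1/a_t)] = 9339 m/s.
Δv₁ = v_p − v_c1 = 1927 m/s.
At r₂: circular v_c2 = √(μ/r₂) = 3776 m/s; transfer-apogee v_a = √[μ(2/r₂ − 1/a_t)] = 2425 m/s.
Δv₂ = v_c2 − v_a = 1352 m/s.
Total Δv = Δv₁ + Δv₂ = 3279 m/s.

Δv_total ≈ 3280 m/s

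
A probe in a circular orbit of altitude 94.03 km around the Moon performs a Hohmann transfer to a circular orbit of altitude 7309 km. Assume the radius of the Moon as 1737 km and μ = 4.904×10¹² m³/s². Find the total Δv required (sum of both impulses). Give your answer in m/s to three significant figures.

Δv_total ≈ 783 m/s

r₁ = 1737 + 94.03 = 1831.0 km = 1.8310×10⁶ m.
r₂ = 1737 + 7309 = 9046.0 km = 9.0460×10⁶ m.
Transfer ellipse a_t = (r₁ + r₂)/2 = 5.439×10⁶ m.
At r₁: circular v_c1 = √(μ/r₁) = 1637 m/s; transfer-perilune v_p = √[μ(2/r₁ − 1/a_t)] = 2111 m/s.
Δv₁ = v_p − v_c1 = 474.1 m/s.
At r₂: circular v_c2 = √(μ/r₂) = 736.3 m/s; transfer-apolune v_a = √[μ(2/r₂ − 1/a_t)] = 427.2 m/s.
Δv₂ = v_c2 − v_a = 309.1 m/s.
Total Δv = Δv₁ + Δv₂ = 783.2 m/s.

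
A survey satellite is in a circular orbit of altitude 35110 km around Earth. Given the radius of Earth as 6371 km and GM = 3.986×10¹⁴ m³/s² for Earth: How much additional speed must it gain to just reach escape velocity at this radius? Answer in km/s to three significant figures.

r = 6371 + 35110 = 41481 km = 4.1481×10⁷ m.
Circular speed v_c = √(μ/r) = 3100 m/s.
Escape speed v_esc = √(2μ/r) = √2 × v_c = 4384 m/s.
Δv = v_esc − v_c = 1284 m/s = 1.284 km/s.

Δv ≈ 1.28 km/s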